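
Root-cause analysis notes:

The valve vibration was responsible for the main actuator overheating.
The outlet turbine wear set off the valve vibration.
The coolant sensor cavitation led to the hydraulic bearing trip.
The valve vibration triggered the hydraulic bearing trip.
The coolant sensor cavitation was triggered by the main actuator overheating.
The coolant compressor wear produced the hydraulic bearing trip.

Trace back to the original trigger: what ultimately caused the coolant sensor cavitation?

the outlet turbine wear

Tracing upstream from the coolant sensor cavitation: the coolant sensor cavitation ← the main actuator overheating ← the valve vibration ← the outlet turbine wear.
The outlet turbine wear has no stated cause, so it is the root.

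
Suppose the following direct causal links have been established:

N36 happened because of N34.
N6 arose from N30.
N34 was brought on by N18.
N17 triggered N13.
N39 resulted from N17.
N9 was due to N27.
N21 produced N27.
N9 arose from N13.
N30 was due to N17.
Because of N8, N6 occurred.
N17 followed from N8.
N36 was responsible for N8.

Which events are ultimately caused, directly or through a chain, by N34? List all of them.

N13, N17, N30, N36, N39, N6, N8, N9

Direct effects: N36.
2 steps out: N8.
3 steps out: N17, N6.
4 steps out: N30, N39, N13.
5 steps out: N9.
Not reachable from it: N18, N21, N27.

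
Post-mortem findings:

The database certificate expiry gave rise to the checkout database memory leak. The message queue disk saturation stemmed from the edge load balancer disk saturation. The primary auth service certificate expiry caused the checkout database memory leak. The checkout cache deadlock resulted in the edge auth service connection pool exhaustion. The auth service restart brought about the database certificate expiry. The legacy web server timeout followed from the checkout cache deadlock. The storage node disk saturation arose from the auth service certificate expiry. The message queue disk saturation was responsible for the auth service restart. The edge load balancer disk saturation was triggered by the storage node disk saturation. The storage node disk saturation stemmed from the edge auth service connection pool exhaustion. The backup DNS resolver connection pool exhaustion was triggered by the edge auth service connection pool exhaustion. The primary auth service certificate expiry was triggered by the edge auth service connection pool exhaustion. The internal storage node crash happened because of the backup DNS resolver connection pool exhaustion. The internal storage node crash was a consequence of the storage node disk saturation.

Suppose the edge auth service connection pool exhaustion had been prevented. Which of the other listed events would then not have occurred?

the backup DNS resolver connection pool exhaustion, the primary auth service certificate expiry

Downstream of the edge auth service connection pool exhaustion: the primary auth service certificate expiry, the storage node disk saturation, the edge load balancer disk saturation, the backup DNS resolver connection pool exhaustion, the message queue disk saturation, the internal storage node crash, the auth service restart, the database certificate expiry, the checkout database memory leak.
Of those, still caused via another path: the storage node disk saturation, the edge load balancer disk saturation, the message queue disk saturation, the internal storage node crash, the auth service restart, the database certificate expiry, the checkout database memory leak.
The remainder have no surviving cause.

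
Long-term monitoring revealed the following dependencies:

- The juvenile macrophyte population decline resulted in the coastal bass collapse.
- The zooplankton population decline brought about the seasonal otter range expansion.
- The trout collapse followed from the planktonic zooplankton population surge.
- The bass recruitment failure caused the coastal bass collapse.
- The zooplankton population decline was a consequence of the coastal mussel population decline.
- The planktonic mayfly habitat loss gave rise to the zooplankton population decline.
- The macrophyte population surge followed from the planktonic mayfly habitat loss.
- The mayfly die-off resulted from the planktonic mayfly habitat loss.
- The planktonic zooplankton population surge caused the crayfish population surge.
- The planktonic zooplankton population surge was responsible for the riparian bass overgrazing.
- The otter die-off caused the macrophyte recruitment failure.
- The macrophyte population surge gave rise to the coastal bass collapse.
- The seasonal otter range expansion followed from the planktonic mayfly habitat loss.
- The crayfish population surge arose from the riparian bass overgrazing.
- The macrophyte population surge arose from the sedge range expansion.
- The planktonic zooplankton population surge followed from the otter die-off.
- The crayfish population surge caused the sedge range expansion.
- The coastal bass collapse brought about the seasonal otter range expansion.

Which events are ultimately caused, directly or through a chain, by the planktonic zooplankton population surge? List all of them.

Direct effects: the trout collapse, the riparian bass overgrazing, the crayfish population surge.
2 steps out: the sedge range expansion.
3 steps out: the macrophyte population surge.
4 steps out: the coastal bass collapse.
5 steps out: the seasonal otter range expansion.
Not reachable from it: the planktonic mayfly habitat loss, the mayfly die-off, the otter die-off, the juvenile macrophyte population decline, the coastal mussel population decline, the macrophyte recruitment failure, the zooplankton population decline, the bass recruitment failure.

the coastal bass collapse, the crayfish population surge, the macrophyte population surge, the riparian bass overgrazing, the seasonal otter range expansion, the sedge range expansion, the trout collapse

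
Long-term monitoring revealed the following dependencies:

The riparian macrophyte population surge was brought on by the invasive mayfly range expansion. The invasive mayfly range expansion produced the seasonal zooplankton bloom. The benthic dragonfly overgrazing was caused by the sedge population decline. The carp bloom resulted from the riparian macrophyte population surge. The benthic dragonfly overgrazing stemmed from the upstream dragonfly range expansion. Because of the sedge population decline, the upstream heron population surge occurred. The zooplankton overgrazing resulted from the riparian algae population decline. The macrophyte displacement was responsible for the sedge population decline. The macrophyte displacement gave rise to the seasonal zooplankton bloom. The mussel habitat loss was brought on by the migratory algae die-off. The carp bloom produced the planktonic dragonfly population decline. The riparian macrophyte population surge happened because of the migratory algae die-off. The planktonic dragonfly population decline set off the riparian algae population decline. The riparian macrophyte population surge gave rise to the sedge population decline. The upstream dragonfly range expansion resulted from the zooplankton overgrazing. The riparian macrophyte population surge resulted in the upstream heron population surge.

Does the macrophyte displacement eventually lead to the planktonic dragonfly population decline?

No

The macrophyte displacement leads to the seasonal zooplankton bloom, the sedge population decline, the upstream heron population surge, the benthic dragonfly overgrazing; the planktonic dragonfly population decline is not among them.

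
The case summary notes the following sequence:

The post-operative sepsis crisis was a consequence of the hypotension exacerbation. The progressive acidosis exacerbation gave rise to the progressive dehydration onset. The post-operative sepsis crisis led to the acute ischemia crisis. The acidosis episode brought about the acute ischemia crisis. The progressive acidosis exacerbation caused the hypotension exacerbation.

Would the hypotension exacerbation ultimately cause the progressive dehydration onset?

The hypotension exacerbation leads to the post-operative sepsis crisis, the acute ischemia crisis; the progressive dehydration onset is not among them.

No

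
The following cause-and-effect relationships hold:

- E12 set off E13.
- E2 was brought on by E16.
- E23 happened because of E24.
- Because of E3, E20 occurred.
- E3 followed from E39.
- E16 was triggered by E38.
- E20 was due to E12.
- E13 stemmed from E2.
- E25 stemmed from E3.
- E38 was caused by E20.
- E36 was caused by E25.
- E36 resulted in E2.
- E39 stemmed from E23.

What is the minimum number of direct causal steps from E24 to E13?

7

Shortest chain: E24 → E23 → E39 → E3 → E25 → E36 → E2 → E13.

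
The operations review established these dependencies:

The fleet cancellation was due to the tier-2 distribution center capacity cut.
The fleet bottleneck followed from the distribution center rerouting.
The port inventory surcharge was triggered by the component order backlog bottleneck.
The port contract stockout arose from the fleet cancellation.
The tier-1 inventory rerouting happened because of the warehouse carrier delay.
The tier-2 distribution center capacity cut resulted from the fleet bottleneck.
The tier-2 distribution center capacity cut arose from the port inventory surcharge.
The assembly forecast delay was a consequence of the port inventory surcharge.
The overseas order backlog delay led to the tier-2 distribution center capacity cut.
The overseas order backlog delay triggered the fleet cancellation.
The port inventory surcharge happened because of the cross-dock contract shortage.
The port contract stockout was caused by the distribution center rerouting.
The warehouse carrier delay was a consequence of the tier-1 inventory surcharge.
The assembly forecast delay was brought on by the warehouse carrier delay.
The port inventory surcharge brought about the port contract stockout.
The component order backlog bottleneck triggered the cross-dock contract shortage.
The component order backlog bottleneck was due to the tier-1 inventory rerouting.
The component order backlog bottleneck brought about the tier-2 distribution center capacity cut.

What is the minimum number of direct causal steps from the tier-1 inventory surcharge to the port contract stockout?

Shortest chain: the tier-1 inventory surcharge → the warehouse carrier delay → the tier-1 inventory rerouting → the component order backlog bottleneck → the port inventory surcharge → the port contract stockout.

5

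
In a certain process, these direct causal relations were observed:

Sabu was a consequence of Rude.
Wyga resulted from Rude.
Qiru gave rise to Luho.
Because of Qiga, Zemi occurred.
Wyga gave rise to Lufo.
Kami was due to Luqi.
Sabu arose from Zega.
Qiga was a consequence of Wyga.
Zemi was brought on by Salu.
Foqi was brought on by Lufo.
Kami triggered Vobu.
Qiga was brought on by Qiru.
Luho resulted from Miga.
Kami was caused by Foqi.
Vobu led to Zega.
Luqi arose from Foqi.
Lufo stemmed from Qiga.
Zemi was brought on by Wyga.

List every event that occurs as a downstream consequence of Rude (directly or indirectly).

Direct effects: Wyga, Sabu.
2 steps out: Qiga, Lufo, Zemi.
3 steps out: Foqi.
4 steps out: Luqi, Kami.
5 steps out: Vobu.
6 steps out: Zega.
Not reachable from it: Salu, Qiru, Miga, Luho.

Foqi, Kami, Lufo, Luqi, Qiga, Sabu, Vobu, Wyga, Zega, Zemi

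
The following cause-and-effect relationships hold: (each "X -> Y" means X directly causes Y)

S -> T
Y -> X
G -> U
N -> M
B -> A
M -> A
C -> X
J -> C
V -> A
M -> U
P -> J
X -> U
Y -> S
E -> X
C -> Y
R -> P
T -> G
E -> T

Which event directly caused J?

P

Upstream contributors include R, but only P feeds directly into J.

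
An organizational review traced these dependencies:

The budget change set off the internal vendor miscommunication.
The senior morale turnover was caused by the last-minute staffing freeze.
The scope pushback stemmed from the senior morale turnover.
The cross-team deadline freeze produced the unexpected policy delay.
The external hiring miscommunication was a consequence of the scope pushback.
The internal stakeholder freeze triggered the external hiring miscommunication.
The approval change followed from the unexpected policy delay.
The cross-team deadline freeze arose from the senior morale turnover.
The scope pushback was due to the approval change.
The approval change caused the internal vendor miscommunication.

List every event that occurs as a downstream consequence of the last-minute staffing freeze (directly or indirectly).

Direct effects: the senior morale turnover.
2 steps out: the cross-team deadline freeze, the scope pushback.
3 steps out: the unexpected policy delay, the external hiring miscommunication.
4 steps out: the approval change.
5 steps out: the internal vendor miscommunication.
Not reachable from it: the budget change, the internal stakeholder freeze.

the approval change, the cross-team deadline freeze, the external hiring miscommunication, the internal vendor miscommunication, the scope pushback, the senior morale turnover, the unexpected policy delay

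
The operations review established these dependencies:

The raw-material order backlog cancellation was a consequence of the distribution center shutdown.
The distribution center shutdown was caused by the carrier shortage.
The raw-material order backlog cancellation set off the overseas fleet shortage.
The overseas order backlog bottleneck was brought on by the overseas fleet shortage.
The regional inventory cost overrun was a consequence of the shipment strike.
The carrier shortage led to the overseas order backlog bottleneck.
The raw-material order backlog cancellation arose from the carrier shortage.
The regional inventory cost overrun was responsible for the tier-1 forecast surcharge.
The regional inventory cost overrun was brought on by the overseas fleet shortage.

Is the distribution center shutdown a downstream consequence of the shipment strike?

No

The shipment strike leads to the regional inventory cost overrun, the tier-1 forecast surcharge; the distribution center shutdown is not among them.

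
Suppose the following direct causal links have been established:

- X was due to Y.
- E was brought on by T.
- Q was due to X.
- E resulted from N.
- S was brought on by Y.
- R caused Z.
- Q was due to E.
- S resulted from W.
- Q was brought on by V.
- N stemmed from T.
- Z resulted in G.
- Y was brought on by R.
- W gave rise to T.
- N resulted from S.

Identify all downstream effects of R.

E, G, N, Q, S, X, Y, Z

Direct effects: Z, Y.
2 steps out: G, S, X.
3 steps out: N, Q.
4 steps out: E.
Not reachable from it: V, W, T.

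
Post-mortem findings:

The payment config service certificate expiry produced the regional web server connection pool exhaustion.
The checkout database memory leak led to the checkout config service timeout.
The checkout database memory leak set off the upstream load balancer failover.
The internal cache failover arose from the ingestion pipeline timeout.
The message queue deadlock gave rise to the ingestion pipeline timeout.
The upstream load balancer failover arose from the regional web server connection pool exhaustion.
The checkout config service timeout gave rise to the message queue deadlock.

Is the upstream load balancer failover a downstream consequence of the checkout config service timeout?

No

The checkout config service timeout leads to the message queue deadlock, the ingestion pipeline timeout, the internal cache failover; the upstream load balancer failover is not among them.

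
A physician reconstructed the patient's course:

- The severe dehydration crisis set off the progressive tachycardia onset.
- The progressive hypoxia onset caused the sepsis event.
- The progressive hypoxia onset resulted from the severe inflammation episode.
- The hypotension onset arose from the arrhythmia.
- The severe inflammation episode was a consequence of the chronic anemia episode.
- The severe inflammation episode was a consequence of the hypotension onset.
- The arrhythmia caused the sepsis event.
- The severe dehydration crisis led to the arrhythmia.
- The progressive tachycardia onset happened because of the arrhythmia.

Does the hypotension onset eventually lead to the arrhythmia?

No

The hypotension onset leads to the severe inflammation episode, the progressive hypoxia onset, the sepsis event; the arrhythmia is not among them.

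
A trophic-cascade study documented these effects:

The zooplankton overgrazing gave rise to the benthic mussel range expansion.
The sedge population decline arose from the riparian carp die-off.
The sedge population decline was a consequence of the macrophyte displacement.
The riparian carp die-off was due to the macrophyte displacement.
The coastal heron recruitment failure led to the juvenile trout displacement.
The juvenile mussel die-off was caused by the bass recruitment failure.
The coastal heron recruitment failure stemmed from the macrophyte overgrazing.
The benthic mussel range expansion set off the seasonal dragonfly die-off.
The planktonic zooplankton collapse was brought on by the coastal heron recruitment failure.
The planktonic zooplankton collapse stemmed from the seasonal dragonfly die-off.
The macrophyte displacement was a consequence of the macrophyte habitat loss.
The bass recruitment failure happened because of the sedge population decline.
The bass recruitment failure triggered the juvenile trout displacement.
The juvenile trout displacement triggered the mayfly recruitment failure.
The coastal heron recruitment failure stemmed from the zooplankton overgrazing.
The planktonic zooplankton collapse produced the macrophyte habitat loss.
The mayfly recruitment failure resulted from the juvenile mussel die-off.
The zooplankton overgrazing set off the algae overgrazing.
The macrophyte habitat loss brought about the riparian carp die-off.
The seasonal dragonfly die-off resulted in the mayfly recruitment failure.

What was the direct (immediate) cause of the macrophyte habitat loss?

Upstream contributors include the zooplankton overgrazing, the benthic mussel range expansion, the coastal heron recruitment failure, the seasonal dragonfly die-off, the macrophyte overgrazing, but only the planktonic zooplankton collapse feeds directly into the macrophyte habitat loss.

the planktonic zooplankton collapse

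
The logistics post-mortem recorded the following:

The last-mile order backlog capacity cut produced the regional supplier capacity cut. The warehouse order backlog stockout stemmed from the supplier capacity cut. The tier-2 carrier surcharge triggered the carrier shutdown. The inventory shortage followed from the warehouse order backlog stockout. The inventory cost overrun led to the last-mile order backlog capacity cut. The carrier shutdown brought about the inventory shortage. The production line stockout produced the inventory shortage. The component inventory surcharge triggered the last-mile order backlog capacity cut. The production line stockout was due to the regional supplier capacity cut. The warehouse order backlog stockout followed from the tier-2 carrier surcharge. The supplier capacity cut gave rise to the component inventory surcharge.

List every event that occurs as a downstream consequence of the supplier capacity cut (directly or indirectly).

the component inventory surcharge, the inventory shortage, the last-mile order backlog capacity cut, the production line stockout, the regional supplier capacity cut, the warehouse order backlog stockout

Direct effects: the component inventory surcharge, the warehouse order backlog stockout.
2 steps out: the last-mile order backlog capacity cut, the inventory shortage.
3 steps out: the regional supplier capacity cut.
4 steps out: the production line stockout.
Not reachable from it: the inventory cost overrun, the tier-2 carrier surcharge, the carrier shutdown.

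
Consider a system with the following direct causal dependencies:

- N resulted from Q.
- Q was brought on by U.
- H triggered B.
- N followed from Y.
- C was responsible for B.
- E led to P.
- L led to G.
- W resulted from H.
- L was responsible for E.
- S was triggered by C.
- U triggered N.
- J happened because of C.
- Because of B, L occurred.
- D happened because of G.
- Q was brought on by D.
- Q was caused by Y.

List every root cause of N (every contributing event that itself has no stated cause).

C, H, U, Y

Tracing upstream from N: N ← Q ← D ← G ← L ← B ← H.
A separate upstream branch: N ← Q ← D ← G ← L ← B ← C.
A separate upstream branch: N ← U.
A separate upstream branch: N ← Y.
Each of those chain origins has no stated cause.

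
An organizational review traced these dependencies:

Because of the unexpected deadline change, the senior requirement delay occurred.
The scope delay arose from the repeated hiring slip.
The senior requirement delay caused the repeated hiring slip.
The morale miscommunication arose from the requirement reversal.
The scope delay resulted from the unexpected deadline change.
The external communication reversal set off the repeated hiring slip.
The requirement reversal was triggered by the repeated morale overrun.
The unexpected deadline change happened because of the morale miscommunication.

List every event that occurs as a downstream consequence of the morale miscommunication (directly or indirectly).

Direct effects: the unexpected deadline change.
2 steps out: the senior requirement delay, the scope delay.
3 steps out: the repeated hiring slip.
Not reachable from it: the repeated morale overrun, the requirement reversal, the external communication reversal.

the repeated hiring slip, the scope delay, the senior requirement delay, the unexpected deadline change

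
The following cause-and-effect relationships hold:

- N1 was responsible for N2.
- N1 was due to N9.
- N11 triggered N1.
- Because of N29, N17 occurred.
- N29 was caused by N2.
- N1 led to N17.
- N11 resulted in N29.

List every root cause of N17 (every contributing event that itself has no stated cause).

N11, N9

Tracing upstream from N17: N17 ← N1 ← N11.
A separate upstream branch: N17 ← N1 ← N9.
Each of those chain origins has no stated cause.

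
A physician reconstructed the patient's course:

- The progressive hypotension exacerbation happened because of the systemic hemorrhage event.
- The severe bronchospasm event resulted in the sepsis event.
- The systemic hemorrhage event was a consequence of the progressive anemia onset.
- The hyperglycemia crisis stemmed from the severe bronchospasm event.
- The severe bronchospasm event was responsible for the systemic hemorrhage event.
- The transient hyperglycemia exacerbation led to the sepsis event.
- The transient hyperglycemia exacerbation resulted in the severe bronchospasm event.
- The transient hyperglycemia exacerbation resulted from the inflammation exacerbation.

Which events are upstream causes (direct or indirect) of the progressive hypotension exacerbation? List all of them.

the inflammation exacerbation, the progressive anemia onset, the severe bronchospasm event, the systemic hemorrhage event, the transient hyperglycemia exacerbation

Immediate cause of the progressive hypotension exacerbation: the systemic hemorrhage event.
Further upstream: the inflammation exacerbation, the transient hyperglycemia exacerbation, the severe bronchospasm event, the progressive anemia onset.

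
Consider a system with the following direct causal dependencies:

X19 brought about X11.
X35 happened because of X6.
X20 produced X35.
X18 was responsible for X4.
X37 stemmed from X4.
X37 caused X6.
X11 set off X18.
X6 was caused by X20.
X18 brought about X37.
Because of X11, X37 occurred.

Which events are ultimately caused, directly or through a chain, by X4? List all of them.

Direct effects: X37.
2 steps out: X6.
3 steps out: X35.
Not reachable from it: X19, X11, X18, X20.

X35, X37, X6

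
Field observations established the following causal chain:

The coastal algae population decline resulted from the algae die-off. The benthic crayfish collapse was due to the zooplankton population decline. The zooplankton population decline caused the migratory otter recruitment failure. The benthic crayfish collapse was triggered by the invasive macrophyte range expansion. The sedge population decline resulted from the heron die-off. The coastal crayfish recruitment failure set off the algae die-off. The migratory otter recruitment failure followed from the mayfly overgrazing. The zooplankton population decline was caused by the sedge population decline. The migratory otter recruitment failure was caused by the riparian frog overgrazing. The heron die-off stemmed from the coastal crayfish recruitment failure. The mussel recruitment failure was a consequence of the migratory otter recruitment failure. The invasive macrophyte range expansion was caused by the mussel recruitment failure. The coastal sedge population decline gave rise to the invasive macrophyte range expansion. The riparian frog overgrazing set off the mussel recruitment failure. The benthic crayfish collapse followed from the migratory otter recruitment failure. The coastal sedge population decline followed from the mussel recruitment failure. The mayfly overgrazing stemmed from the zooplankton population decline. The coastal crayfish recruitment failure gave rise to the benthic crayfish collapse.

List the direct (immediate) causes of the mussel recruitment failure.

the migratory otter recruitment failure, the riparian frog overgrazing

Upstream contributors include the coastal crayfish recruitment failure, the heron die-off, the sedge population decline, the zooplankton population decline, the mayfly overgrazing, but only the migratory otter recruitment failure, the riparian frog overgrazing feed directly into the mussel recruitment failure.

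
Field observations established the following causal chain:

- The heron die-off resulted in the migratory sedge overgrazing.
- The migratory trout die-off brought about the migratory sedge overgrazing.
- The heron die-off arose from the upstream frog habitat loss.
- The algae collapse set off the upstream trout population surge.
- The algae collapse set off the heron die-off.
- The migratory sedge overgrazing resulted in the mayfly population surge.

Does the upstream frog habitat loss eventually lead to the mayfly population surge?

Yes

There is a causal chain: the upstream frog habitat loss → the heron die-off → the migratory sedge overgrazing → the mayfly population surge.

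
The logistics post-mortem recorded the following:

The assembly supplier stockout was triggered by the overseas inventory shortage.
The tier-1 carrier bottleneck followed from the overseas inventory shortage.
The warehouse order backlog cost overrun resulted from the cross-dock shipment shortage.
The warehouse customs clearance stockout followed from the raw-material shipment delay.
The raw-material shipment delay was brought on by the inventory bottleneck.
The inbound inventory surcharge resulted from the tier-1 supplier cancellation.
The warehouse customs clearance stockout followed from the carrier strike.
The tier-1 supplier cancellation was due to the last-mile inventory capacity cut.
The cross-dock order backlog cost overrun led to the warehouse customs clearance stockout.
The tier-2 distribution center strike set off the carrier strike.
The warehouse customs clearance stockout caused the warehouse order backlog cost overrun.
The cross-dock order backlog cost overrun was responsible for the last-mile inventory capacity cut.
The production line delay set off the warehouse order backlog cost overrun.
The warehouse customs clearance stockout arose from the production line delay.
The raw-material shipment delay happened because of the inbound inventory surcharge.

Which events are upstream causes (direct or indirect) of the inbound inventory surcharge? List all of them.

Immediate cause of the inbound inventory surcharge: the tier-1 supplier cancellation.
Further upstream: the cross-dock order backlog cost overrun, the last-mile inventory capacity cut.

the cross-dock order backlog cost overrun, the last-mile inventory capacity cut, the tier-1 supplier cancellation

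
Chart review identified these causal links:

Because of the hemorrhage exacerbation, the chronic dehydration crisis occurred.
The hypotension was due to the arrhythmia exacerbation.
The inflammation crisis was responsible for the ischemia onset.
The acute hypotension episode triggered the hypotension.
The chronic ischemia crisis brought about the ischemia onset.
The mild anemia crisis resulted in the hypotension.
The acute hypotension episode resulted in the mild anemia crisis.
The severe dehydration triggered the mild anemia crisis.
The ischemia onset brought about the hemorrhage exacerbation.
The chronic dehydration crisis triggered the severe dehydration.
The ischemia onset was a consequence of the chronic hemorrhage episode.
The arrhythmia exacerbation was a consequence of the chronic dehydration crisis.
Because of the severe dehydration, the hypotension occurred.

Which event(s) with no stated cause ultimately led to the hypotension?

Tracing upstream from the hypotension: the hypotension ← the severe dehydration ← the chronic dehydration crisis ← the hemorrhage exacerbation ← the ischemia onset ← the chronic ischemia crisis.
A separate upstream branch: the hypotension ← the severe dehydration ← the chronic dehydration crisis ← the hemorrhage exacerbation ← the ischemia onset ← the chronic hemorrhage episode.
A separate upstream branch: the hypotension ← the severe dehydration ← the chronic dehydration crisis ← the hemorrhage exacerbation ← the ischemia onset ← the inflammation crisis.
A separate upstream branch: the hypotension ← the acute hypotension episode.
Each of those chain origins has no stated cause.

the acute hypotension episode, the chronic hemorrhage episode, the chronic ischemia crisis, the inflammation crisis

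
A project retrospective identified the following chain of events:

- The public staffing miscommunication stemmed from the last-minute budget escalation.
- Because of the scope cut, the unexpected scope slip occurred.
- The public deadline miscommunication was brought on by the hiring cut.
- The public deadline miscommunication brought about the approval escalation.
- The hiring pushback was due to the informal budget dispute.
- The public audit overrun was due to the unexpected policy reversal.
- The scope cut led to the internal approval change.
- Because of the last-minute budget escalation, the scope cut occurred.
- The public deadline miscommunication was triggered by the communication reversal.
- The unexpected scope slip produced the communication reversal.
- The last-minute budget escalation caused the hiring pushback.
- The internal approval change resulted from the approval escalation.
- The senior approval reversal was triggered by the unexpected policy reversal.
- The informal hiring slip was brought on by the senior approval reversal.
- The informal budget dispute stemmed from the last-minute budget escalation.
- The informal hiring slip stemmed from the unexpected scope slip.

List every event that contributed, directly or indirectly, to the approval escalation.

the communication reversal, the hiring cut, the last-minute budget escalation, the public deadline miscommunication, the scope cut, the unexpected scope slip

Immediate cause of the approval escalation: the public deadline miscommunication.
Further upstream: the last-minute budget escalation, the scope cut, the hiring cut, the unexpected scope slip, the communication reversal.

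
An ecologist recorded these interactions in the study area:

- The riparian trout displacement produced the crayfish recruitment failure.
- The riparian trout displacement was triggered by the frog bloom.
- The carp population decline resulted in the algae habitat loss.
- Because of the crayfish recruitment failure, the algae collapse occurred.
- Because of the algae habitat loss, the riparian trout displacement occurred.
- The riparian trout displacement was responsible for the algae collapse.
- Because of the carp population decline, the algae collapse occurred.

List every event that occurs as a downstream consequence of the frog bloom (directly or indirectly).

the algae collapse, the crayfish recruitment failure, the riparian trout displacement

Direct effects: the riparian trout displacement.
2 steps out: the crayfish recruitment failure, the algae collapse.
Not reachable from it: the carp population decline, the algae habitat loss.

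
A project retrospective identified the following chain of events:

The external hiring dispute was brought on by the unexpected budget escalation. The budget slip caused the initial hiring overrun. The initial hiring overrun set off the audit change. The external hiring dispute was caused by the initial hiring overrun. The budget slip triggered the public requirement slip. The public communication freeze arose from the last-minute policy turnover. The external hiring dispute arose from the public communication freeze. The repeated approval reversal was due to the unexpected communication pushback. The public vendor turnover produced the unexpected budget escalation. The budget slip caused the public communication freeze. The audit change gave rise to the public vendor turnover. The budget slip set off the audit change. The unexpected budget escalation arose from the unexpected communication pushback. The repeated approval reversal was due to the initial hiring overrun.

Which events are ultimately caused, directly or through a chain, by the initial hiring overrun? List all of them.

Direct effects: the audit change, the repeated approval reversal, the external hiring dispute.
2 steps out: the public vendor turnover.
3 steps out: the unexpected budget escalation.
Not reachable from it: the budget slip, the last-minute policy turnover, the public requirement slip, the unexpected communication pushback, the public communication freeze.

the audit change, the external hiring dispute, the public vendor turnover, the repeated approval reversal, the unexpected budget escalation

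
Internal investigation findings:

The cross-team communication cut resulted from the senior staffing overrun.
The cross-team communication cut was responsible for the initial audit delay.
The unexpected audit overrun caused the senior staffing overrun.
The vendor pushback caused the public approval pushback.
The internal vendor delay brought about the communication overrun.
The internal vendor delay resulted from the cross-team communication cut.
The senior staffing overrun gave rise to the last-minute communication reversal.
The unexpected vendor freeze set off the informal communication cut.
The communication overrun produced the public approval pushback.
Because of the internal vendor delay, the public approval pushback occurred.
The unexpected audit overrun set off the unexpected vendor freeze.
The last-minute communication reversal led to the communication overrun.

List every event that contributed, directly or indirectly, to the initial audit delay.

Immediate cause of the initial audit delay: the cross-team communication cut.
Further upstream: the unexpected audit overrun, the senior staffing overrun.

the cross-team communication cut, the senior staffing overrun, the unexpected audit overrun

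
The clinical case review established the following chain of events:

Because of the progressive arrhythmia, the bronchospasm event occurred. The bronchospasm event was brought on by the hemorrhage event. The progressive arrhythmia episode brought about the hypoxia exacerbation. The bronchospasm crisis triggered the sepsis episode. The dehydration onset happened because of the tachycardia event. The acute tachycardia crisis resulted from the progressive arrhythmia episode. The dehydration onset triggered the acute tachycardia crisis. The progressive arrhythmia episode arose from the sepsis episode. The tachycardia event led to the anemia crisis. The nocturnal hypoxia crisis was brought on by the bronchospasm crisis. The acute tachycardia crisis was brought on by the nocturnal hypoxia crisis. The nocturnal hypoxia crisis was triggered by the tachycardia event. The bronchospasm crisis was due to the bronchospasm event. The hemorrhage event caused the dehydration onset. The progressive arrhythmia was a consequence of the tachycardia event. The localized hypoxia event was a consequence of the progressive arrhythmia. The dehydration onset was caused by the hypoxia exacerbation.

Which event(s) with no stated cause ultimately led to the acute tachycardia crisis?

Tracing upstream from the acute tachycardia crisis: the acute tachycardia crisis ← the dehydration onset ← the hemorrhage event.
A separate upstream branch: the acute tachycardia crisis ← the nocturnal hypoxia crisis ← the tachycardia event.
Each of those chain origins has no stated cause.

the hemorrhage event, the tachycardia event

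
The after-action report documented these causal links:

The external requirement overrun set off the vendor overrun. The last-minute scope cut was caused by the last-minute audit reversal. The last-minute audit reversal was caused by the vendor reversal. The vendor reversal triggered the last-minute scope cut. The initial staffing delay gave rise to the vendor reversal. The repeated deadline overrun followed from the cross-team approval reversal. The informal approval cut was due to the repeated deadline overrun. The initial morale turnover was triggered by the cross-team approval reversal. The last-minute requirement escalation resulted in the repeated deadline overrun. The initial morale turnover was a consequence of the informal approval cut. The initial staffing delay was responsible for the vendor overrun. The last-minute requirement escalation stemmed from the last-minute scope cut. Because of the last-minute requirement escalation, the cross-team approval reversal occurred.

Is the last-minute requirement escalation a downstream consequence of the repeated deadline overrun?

No

The repeated deadline overrun leads to the informal approval cut, the initial morale turnover; the last-minute requirement escalation is not among them.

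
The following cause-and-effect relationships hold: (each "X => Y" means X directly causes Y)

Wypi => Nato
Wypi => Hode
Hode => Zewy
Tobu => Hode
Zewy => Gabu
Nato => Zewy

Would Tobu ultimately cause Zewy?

There is a causal chain: Tobu → Hode → Zewy.

Yes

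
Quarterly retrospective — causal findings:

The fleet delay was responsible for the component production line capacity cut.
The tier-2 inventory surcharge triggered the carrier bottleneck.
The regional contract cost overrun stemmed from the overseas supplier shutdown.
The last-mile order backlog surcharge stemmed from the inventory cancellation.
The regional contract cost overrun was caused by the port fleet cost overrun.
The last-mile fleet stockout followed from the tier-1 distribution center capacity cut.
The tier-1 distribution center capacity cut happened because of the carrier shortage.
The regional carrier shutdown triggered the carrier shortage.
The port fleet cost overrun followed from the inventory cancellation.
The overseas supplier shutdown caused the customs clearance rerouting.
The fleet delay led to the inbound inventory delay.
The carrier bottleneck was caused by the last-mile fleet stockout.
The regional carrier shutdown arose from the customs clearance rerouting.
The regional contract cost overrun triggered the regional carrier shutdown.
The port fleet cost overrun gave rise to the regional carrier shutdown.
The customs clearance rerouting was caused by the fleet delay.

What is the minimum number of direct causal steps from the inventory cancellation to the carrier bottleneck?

Shortest chain: the inventory cancellation → the port fleet cost overrun → the regional carrier shutdown → the carrier shortage → the tier-1 distribution center capacity cut → the last-mile fleet stockout → the carrier bottleneck.

6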